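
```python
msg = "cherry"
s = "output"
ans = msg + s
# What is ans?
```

Trace:
`msg = "cherry"` → msg = 'cherry'
`s = "output"` → s = 'output'
`ans = msg + s` → ans = 'cherryoutput'
So ans = 'cherryoutput'

Answer: 'cherryoutput'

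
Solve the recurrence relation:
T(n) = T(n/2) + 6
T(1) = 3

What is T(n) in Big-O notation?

Each step divides n by 2 and adds 6. After log_2(n) steps we reach T(1)=3. So T(n) = 6·log_2(n) + 3 = O(log n).

Answer: O(log n)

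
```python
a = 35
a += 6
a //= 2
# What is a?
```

Trace:
`a = 35` → a = 35
`a += 6` → a = 41
`a //= 2` → a = 20
So a = 20

Answer: 20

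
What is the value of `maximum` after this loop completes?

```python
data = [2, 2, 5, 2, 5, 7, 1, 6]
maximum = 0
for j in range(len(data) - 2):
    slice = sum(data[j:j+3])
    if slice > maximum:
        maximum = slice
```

Max sum of 3-element window in [2, 2, 5, 2, 5, 7, 1, 6]
`maximum` takes the values: 0 → 9 → 12 → 14

Answer: 14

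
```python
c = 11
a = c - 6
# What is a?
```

Trace:
`c = 11` → c = 11
`a = c - 6` → a = 5
So a = 5

Answer: 5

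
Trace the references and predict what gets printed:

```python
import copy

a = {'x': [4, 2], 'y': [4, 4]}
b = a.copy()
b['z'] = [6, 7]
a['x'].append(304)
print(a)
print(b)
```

Key concept: shallow copy of dict with mutable values.
Step by step:
`a = {'x': [4, 2], 'y': [4, 4]}` → a = {'x': [4, 2], 'y': [4, 4]}
`b = a.copy()` → b = {'x': [4, 2], 'y': [4, 4]}
`b['z'] = [6, 7]` → b = {'x': [4, 2], 'y': [4, 4], 'z': [6, 7]}
`a['x'].append(304)` → a = {'x': [4, 2, 304], 'y': [4, 4]}; b = {'x': [4, 2, 304], 'y': [4, 4], 'z': [6, 7]}
`print(a)` → prints {'x': [4, 2, 304], 'y': [4, 4]}
`print(b)` → prints {'x': [4, 2, 304], 'y': [4, 4], 'z': [6, 7]}

Answer:
{'x': [4, 2, 304], 'y': [4, 4]}
{'x': [4, 2, 304], 'y': [4, 4], 'z': [6, 7]}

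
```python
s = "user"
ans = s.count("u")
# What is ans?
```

Trace:
`s = "user"` → s = 'user'
`ans = s.count("u")` → ans = 1
So ans = 1

Answer: 1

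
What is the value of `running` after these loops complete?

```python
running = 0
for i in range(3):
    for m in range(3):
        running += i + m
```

Sum of all i+m for i,m in 3x3
`running` takes the values: 0 → 1 → 3 → 4 → 6 → 9 → 11 → 14 → 18

Answer: 18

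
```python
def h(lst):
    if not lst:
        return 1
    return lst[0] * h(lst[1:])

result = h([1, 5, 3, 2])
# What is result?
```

Product over [1, 5, 3, 2] = 1 * 5 * 3 * 2 = 30

Answer: 30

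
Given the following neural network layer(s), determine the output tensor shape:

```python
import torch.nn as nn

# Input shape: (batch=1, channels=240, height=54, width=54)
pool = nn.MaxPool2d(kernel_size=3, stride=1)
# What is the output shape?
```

Input: (1, 240, 54, 54) -> Output: (1, 240, 52, 52)

Answer: (1, 240, 52, 52)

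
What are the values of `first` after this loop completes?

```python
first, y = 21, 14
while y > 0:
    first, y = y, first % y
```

GCD of 21 and 14
`first` takes the values: 21 → 14 → 7

Answer: 7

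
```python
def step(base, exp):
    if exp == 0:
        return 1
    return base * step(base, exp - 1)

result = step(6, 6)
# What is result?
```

step(6, 6) = 6 * 6 * 6 * 6 * 6 * 6 = 46656

Answer: 46656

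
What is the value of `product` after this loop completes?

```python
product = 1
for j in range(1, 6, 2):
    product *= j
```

Product of 1, 3, 5, ... up to 5
`product` takes the values: 1 → 3 → 15

Answer: 15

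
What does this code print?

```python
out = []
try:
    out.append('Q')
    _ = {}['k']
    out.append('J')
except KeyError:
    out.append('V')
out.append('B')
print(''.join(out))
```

Execution trace: 'Q' (try body) → 'V' (except KeyError) → 'B' (after the try/except). Output: QVB

Answer: QVB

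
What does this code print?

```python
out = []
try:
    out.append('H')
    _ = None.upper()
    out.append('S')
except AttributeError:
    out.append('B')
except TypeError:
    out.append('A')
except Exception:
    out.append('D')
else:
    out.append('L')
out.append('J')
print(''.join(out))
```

Execution trace: 'H' (try body) → 'B' (except AttributeError) → 'J' (after the try/except). Output: HBJ

Answer: HBJ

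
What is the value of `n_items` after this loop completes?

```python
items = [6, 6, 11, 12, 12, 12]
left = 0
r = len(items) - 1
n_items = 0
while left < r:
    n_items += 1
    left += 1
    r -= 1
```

Iterations until pointers meet (list length 6)
`n_items` takes the values: 0 → 1 → 2 → 3

Answer: 3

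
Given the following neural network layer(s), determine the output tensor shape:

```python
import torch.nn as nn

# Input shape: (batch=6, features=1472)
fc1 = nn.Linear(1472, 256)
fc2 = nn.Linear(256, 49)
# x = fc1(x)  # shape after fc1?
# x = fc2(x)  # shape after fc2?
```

Input: (6, 1472) -> after fc1: (6, 256) -> Output: (6, 49)

Answer: (6, 49)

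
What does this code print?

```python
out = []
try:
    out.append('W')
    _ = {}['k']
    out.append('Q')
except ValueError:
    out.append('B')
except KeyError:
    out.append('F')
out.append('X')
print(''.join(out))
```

Execution trace: 'W' (try body) → 'F' (except KeyError) → 'X' (after the try/except). Output: WFX

Answer: WFX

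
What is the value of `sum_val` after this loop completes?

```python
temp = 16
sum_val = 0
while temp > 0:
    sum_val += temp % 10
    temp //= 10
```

Sum digits of 16
`sum_val` takes the values: 0 → 6 → 7

Answer: 7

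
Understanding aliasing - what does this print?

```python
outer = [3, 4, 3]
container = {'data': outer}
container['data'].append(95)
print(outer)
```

Key concept: dict holds reference to list.
Step by step:
`outer = [3, 4, 3]` → outer = [3, 4, 3]
`container = {'data': outer}` → container = {'data': [3, 4, 3]}
`container['data'].append(95)` → outer = [3, 4, 3, 95]; container = {'data': [3, 4, 3, 95]}
`print(outer)` → prints [3, 4, 3, 95]

Answer: [3, 4, 3, 95]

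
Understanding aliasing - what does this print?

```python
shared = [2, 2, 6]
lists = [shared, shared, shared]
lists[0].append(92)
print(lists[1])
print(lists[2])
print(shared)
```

Key concept: list of same reference.
Step by step:
`shared = [2, 2, 6]` → shared = [2, 2, 6]
`lists = [shared, shared, shared]` → lists = [[2, 2, 6], [2, 2, 6], [2, 2, 6]]
`lists[0].append(92)` → shared = [2, 2, 6, 92]; lists = [[2, 2, 6, 92], [2, 2, 6, 92], [2, 2, 6, 92]]
`print(lists[1])` → prints [2, 2, 6, 92]
`print(lists[2])` → prints [2, 2, 6, 92]
`print(shared)` → prints [2, 2, 6, 92]

Answer:
[2, 2, 6, 92]
[2, 2, 6, 92]
[2, 2, 6, 92]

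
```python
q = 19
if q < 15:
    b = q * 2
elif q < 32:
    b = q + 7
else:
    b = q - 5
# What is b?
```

Trace:
`q = 19` → q = 19
`if q < 15: ...` → q < 15 is False, q < 32 is True → b = 26
So b = 26

Answer: 26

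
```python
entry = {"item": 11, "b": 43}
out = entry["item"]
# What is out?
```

Trace:
`entry = {"item": 11, "b": 43}` → entry = {'item': 11, 'b': 43}
`out = entry["item"]` → out = 11
So out = 11

Answer: 11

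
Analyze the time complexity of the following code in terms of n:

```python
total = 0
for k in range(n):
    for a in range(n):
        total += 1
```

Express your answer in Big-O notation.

Each loop level contributes: n × n. Multiplying the contributions gives O(n^2).

Answer: O(n^2)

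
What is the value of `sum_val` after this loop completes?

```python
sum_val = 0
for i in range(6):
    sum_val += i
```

Sum of 0 to 5 = 15
`sum_val` takes the values: 0 → 1 → 3 → 6 → 10 → 15

Answer: 15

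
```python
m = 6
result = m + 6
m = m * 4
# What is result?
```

Trace:
`m = 6` → m = 6
`result = m + 6` → result = 12
`m = m * 4` → m = 24
So result = 12

Answer: 12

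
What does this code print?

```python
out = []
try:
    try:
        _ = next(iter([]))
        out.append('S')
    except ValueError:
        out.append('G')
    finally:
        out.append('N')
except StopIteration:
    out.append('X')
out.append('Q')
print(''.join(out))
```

Execution trace: 'N' (inner finally) → 'X' (outer except StopIteration) → 'Q' (after the try/except). Output: NXQ

Answer: NXQ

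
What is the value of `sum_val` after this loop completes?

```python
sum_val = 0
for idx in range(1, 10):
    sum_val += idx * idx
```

Sum of squares 1² to 9² = 285
`sum_val` takes the values: 0 → 1 → 5 → 14 → 30 → 55 → 91 → 140 → 204 → 285

Answer: 285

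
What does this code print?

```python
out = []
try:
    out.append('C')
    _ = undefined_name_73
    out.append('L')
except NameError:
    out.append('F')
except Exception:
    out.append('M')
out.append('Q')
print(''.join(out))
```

Execution trace: 'C' (try body) → 'F' (except NameError) → 'Q' (after the try/except). Output: CFQ

Answer: CFQ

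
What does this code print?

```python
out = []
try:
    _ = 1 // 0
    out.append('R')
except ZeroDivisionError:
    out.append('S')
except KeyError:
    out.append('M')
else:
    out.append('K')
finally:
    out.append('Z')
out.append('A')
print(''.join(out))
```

Execution trace: 'S' (except ZeroDivisionError) → 'Z' (finally) → 'A' (after the try/except). Output: SZA

Answer: SZA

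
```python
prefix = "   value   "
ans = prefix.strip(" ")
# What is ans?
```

Trace:
`prefix = "   value   "` → prefix = '   value   '
`ans = prefix.strip(" ")` → ans = 'value'
So ans = 'value'

Answer: 'value'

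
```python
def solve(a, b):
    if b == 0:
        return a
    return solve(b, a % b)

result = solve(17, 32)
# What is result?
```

solve(17, 32) -> solve(32, 17) -> solve(17, 15) -> solve(15, 2) -> solve(2, 1) -> solve(1, 0) -> 1

Answer: 1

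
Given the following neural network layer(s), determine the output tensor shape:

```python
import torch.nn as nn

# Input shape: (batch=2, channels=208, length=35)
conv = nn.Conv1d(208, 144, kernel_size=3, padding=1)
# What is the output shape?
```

Input: (2, 208, 35) -> Output: (2, 144, 35)

Answer: (2, 144, 35)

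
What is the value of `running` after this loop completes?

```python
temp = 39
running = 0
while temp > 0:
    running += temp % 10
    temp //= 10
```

Sum digits of 39
`running` takes the values: 0 → 9 → 12

Answer: 12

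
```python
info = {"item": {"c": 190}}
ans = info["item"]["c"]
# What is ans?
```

Trace:
`info = {"item": {"c": 190}}` → info = {'item': {'c': 190}}
`ans = info["item"]["c"]` → ans = 190
So ans = 190

Answer: 190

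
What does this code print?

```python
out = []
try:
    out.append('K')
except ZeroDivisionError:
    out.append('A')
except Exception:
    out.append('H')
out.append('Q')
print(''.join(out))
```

Execution trace: 'K' (try body, no exception) → 'Q' (after the try/except). Output: KQ

Answer: KQ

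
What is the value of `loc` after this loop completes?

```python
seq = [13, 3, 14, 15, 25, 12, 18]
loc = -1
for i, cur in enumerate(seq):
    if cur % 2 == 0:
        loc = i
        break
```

First even number index in [13, 3, 14, 15, 25, 12, 18]
`loc` takes the values: -1 → 2

Answer: 2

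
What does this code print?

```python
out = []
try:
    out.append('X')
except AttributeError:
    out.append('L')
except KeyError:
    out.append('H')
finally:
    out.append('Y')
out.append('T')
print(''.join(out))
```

Execution trace: 'X' (try body, no exception) → 'Y' (finally) → 'T' (after the try/except). Output: XYT

Answer: XYT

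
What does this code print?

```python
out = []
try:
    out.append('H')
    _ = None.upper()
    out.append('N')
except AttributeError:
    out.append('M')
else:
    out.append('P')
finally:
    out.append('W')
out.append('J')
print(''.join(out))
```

Execution trace: 'H' (try body) → 'M' (except AttributeError) → 'W' (finally) → 'J' (after the try/except). Output: HMWJ

Answer: HMWJ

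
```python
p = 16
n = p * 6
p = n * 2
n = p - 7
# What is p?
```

Trace:
`p = 16` → p = 16
`n = p * 6` → n = 96
`p = n * 2` → p = 192
`n = p - 7` → n = 185
So p = 192

Answer: 192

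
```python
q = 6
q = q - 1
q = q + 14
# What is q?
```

Trace:
`q = 6` → q = 6
`q = q - 1` → q = 5
`q = q + 14` → q = 19
So q = 19

Answer: 19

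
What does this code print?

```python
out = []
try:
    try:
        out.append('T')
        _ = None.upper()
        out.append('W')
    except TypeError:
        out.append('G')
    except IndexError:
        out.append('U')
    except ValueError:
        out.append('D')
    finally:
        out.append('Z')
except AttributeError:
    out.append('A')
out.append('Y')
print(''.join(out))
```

Execution trace: 'T' (try body) → 'Z' (finally) → 'A' (outer except AttributeError) → 'Y' (after the try/except). Output: TZAY

Answer: TZAY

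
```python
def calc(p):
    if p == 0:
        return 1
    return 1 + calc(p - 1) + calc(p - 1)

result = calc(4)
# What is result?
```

calc(p) = 1 + 2·calc(p-1), calc(0)=1. Closed form: (1+1)·2^4 - 1 = 31.

Answer: 31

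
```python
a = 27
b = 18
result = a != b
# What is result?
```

Trace:
`a = 27` → a = 27
`b = 18` → b = 18
`result = a != b` → result = True
So result = True

Answer: True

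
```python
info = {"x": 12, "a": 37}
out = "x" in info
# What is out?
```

Trace:
`info = {"x": 12, "a": 37}` → info = {'x': 12, 'a': 37}
`out = "x" in info` → out = True
So out = True

Answer: True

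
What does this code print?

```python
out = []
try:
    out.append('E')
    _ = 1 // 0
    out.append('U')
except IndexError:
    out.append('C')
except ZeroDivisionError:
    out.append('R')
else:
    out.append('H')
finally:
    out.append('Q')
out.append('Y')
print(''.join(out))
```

Execution trace: 'E' (try body) → 'R' (except ZeroDivisionError) → 'Q' (finally) → 'Y' (after the try/except). Output: ERQY

Answer: ERQY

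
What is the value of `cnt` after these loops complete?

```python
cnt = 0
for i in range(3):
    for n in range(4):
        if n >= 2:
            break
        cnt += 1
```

Inner breaks at 2, outer runs 3 times
`cnt` takes the values: 0 → 1 → 2 → 3 → 4 → 5 → 6

Answer: 6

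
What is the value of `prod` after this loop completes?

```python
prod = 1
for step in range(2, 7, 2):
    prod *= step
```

Product of even numbers 2 to 6
`prod` takes the values: 1 → 2 → 8 → 48

Answer: 48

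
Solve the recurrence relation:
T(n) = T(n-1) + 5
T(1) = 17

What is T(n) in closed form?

Unrolling: T(n) = T(1) + 5·(n-1) = 17 + 5(n-1) = 5n + 12.

Answer: T(n) = 5n + 12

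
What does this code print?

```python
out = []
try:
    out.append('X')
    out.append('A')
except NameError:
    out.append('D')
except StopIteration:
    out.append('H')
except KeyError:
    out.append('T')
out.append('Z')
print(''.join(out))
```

Execution trace: 'X' (try body) → 'A' (try body, no exception) → 'Z' (after the try/except). Output: XAZ

Answer: XAZ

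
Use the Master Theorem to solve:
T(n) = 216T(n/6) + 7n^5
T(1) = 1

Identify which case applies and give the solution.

a=216, b=6, f(n)=7n^5. log_6(216) = 3. Since c=5 > 3 and the regularity condition holds (216(n/6)^5 = (216/6^5)n^5 with 216/6^5 < 1), Case 3 applies: T(n) = Θ(f(n)) = O(n^5).

Answer: O(n^5) - Case 3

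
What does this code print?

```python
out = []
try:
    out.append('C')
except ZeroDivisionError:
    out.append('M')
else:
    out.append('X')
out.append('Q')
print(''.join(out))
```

Execution trace: 'C' (try body, no exception) → 'X' (else) → 'Q' (after the try/except). Output: CXQ

Answer: CXQ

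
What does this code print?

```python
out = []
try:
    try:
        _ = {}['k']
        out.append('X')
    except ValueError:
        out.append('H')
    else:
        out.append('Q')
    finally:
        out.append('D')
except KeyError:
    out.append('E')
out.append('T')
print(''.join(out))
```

Execution trace: 'D' (finally) → 'E' (outer except KeyError) → 'T' (after the try/except). Output: DET

Answer: DET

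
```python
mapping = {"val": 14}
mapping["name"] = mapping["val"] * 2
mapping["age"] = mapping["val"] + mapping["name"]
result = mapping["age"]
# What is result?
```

Trace:
`mapping = {"val": 14}` → mapping = {'val': 14}
`mapping["name"] = mapping["val"] * 2` → mapping = {'val': 14, 'name': 28}
`mapping["age"] = mapping["val"] + mapping["name"]` → mapping = {'val': 14, 'name': 28, 'age': 42}
`result = mapping["age"]` → result = 42
So result = 42

Answer: 42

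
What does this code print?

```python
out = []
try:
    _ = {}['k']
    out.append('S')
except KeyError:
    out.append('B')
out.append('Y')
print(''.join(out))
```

Execution trace: 'B' (except KeyError) → 'Y' (after the try/except). Output: BY

Answer: BY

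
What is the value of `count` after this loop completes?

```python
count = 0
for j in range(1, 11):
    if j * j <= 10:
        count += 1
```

Count numbers where j² ≤ 10
`count` takes the values: 0 → 1 → 2 → 3

Answer: 3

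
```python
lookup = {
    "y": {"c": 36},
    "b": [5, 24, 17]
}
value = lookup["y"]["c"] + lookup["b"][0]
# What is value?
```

Trace:
`lookup = { ...` → lookup = {'y': {'c': 36}, 'b': [5, 24, 17]}
`value = lookup["y"]["c"] + lookup["b"][0]` → value = 41
So value = 41

Answer: 41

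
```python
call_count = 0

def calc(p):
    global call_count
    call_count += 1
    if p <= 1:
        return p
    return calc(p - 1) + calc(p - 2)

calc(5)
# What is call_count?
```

Calls(p) = 1 + Calls(p-1) + Calls(p-2); Calls(0)=Calls(1)=1. For p=5 this gives 15.

Answer: 15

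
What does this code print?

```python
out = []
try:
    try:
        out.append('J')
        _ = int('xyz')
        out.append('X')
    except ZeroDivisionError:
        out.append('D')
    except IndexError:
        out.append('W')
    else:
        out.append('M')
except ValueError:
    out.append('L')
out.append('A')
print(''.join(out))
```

Execution trace: 'J' (try body) → 'L' (outer except ValueError) → 'A' (after the try/except). Output: JLA

Answer: JLA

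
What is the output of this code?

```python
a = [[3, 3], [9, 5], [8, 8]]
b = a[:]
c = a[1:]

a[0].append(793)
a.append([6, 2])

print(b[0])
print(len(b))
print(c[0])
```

Key concept: slice with nested mutation.
Step by step:
`a = [[3, 3], [9, 5], [8, 8]]` → a = [[3, 3], [9, 5], [8, 8]]
`b = a[:]` → b = [[3, 3], [9, 5], [8, 8]]
`c = a[1:]` → c = [[9, 5], [8, 8]]
`a[0].append(793)` → a = [[3, 3, 793], [9, 5], [8, 8]]; b = [[3, 3, 793], [9, 5], [8, 8]]
`a.append([6, 2])` → a = [[3, 3, 793], [9, 5], [8, 8], [6, 2]]
`print(b[0])` → prints [3, 3, 793]
`print(len(b))` → prints 3
`print(c[0])` → prints [9, 5]

Answer:
[3, 3, 793]
3
[9, 5]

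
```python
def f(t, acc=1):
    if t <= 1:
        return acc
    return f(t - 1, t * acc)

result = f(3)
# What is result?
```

Accumulator trace (n, acc): (3, 1) -> (2, 3) -> (1, 6) -> return 6

Answer: 6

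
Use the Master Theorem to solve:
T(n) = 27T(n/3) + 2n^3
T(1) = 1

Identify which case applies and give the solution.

a=27, b=3, f(n)=2n^3. log_3(27) = 3. Since c=3 = 3, Case 2 applies: T(n) = Θ(n^log_b(a) · log n) = O(n^3 log n).

Answer: O(n^3 log n) - Case 2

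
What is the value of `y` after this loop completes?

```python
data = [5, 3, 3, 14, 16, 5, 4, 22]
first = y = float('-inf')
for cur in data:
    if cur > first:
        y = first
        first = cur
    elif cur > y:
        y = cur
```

Second largest (with repeats) in [5, 3, 3, 14, 16, 5, 4, 22]
`y` takes the values: -inf → 3 → 5 → 14 → 16

Answer: 16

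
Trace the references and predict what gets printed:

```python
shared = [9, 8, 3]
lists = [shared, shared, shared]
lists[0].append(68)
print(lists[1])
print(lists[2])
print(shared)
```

Key concept: list of same reference.
Step by step:
`shared = [9, 8, 3]` → shared = [9, 8, 3]
`lists = [shared, shared, shared]` → lists = [[9, 8, 3], [9, 8, 3], [9, 8, 3]]
`lists[0].append(68)` → shared = [9, 8, 3, 68]; lists = [[9, 8, 3, 68], [9, 8, 3, 68], [9, 8, 3, 68]]
`print(lists[1])` → prints [9, 8, 3, 68]
`print(lists[2])` → prints [9, 8, 3, 68]
`print(shared)` → prints [9, 8, 3, 68]

Answer:
[9, 8, 3, 68]
[9, 8, 3, 68]
[9, 8, 3, 68]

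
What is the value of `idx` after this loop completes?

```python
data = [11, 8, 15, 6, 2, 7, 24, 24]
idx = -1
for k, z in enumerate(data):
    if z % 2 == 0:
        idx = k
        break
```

First even number index in [11, 8, 15, 6, 2, 7, 24, 24]
`idx` takes the values: -1 → 1

Answer: 1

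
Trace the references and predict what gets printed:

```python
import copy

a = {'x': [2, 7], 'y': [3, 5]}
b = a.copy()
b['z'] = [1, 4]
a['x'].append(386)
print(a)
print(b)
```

Key concept: shallow copy of dict with mutable values.
Step by step:
`a = {'x': [2, 7], 'y': [3, 5]}` → a = {'x': [2, 7], 'y': [3, 5]}
`b = a.copy()` → b = {'x': [2, 7], 'y': [3, 5]}
`b['z'] = [1, 4]` → b = {'x': [2, 7], 'y': [3, 5], 'z': [1, 4]}
`a['x'].append(386)` → a = {'x': [2, 7, 386], 'y': [3, 5]}; b = {'x': [2, 7, 386], 'y': [3, 5], 'z': [1, 4]}
`print(a)` → prints {'x': [2, 7, 386], 'y': [3, 5]}
`print(b)` → prints {'x': [2, 7, 386], 'y': [3, 5], 'z': [1, 4]}

Answer:
{'x': [2, 7, 386], 'y': [3, 5]}
{'x': [2, 7, 386], 'y': [3, 5], 'z': [1, 4]}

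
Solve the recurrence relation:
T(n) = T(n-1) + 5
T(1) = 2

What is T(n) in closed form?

Unrolling: T(n) = T(1) + 5·(n-1) = 2 + 5(n-1) = 5n - 3.

Answer: T(n) = 5n - 3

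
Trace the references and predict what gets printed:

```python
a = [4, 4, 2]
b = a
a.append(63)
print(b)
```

Key concept: basic list aliasing.
Step by step:
`a = [4, 4, 2]` → a = [4, 4, 2]
`b = a` → b = [4, 4, 2] (same object as a)
`a.append(63)` → a = [4, 4, 2, 63] (same object as b); b = [4, 4, 2, 63] (same object as a)
`print(b)` → prints [4, 4, 2, 63]

Answer: [4, 4, 2, 63]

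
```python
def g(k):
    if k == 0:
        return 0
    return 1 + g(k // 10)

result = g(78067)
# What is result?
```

Count of digits of 78067: 5

Answer: 5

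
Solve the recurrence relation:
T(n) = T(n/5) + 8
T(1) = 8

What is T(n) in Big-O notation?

Each step divides n by 5 and adds 8. After log_5(n) steps we reach T(1)=8. So T(n) = 8·log_5(n) + 8 = O(log n).

Answer: O(log n)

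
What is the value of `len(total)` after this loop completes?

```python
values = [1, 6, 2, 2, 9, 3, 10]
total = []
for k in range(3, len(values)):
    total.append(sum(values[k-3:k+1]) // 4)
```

Number of 4-element averages
`total` takes the values: [] → [2] → [2, 4] → [2, 4, 4] → [2, 4, 4, 6]
So `len(total)` = 4

Answer: 4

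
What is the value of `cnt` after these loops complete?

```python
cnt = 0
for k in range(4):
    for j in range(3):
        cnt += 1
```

4 * 3 = 12
`cnt` takes the values: 0 → 1 → 2 → 3 → 4 → 5 → 6 → 7 → 8 → 9 → 10 → 11 → 12

Answer: 12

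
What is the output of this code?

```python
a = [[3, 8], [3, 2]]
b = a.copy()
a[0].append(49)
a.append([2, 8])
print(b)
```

Key concept: shallow copy with nested lists.
Step by step:
`a = [[3, 8], [3, 2]]` → a = [[3, 8], [3, 2]]
`b = a.copy()` → b = [[3, 8], [3, 2]]
`a[0].append(49)` → a = [[3, 8, 49], [3, 2]]; b = [[3, 8, 49], [3, 2]]
`a.append([2, 8])` → a = [[3, 8, 49], [3, 2], [2, 8]]
`print(b)` → prints [[3, 8, 49], [3, 2]]

Answer: [[3, 8, 49], [3, 2]]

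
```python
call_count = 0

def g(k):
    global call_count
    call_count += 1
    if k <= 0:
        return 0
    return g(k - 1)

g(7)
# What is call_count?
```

Linear recursion stepping by 1: 8 calls from k=7 down to ≤0.

Answer: 8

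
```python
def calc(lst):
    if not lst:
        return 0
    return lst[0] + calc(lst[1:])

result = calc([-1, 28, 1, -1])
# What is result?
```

(-1) + 28 + 1 + (-1) + 0 = 27

Answer: 27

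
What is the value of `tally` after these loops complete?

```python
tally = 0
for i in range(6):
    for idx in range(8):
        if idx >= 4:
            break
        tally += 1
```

Inner breaks at 4, outer runs 6 times
`tally` takes the values: 0 → 1 → 2 → 3 → 4 → 5 → 6 → 7 → 8 → 9 → 10 → 11 → 12 → 13 → 14 → 15 → 16 → 17 → 18 → 19 → 20 → 21 → 22 → 23 → 24

Answer: 24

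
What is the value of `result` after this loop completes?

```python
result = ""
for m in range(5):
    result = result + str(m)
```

Concatenate digits 0 to 4
`result` takes the values: "" → "0" → "01" → "012" → "0123" → "01234"

Answer: "01234"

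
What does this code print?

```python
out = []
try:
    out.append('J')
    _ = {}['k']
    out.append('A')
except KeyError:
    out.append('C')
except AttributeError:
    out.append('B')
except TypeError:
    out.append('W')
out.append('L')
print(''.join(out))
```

Execution trace: 'J' (try body) → 'C' (except KeyError) → 'L' (after the try/except). Output: JCL

Answer: JCL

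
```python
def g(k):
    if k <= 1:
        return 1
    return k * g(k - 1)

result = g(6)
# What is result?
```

g(6) = 6 * 5 * 4 * 3 * 2 * 1 = 720

Answer: 720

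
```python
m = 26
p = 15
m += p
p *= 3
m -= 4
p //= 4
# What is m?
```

Trace:
`m = 26` → m = 26
`p = 15` → p = 15
`m += p` → m = 41
`p *= 3` → p = 45
`m -= 4` → m = 37
`p //= 4` → p = 11
So m = 37

Answer: 37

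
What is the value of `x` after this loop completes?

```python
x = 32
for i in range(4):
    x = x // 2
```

Halve 4 times: 32 // 2^4 = 2
`x` takes the values: 32 → 16 → 8 → 4 → 2

Answer: 2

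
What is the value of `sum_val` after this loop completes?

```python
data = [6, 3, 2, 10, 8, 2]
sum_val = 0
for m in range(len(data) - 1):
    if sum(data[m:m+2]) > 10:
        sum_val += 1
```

Count windows with sum > 10
`sum_val` takes the values: 0 → 1 → 2

Answer: 2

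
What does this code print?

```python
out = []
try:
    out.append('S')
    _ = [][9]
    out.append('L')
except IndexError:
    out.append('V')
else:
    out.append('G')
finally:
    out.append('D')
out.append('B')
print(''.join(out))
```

Execution trace: 'S' (try body) → 'V' (except IndexError) → 'D' (finally) → 'B' (after the try/except). Output: SVDB

Answer: SVDB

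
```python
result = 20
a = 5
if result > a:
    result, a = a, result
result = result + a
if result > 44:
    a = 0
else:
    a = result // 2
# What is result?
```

Trace:
`result = 20` → result = 20
`a = 5` → a = 5
`if result > a: ...` → result > a is True → result = 5; a = 20
`result = result + a` → result = 25
`if result > 44: ...` → result > 44 is False, take else branch → a = 12
So result = 25

Answer: 25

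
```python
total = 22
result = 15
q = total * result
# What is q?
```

Trace:
`total = 22` → total = 22
`result = 15` → result = 15
`q = total * result` → q = 330
So q = 330

Answer: 330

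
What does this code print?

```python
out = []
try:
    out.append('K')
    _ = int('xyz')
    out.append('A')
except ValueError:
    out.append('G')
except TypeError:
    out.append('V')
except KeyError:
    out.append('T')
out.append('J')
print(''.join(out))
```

Execution trace: 'K' (try body) → 'G' (except ValueError) → 'J' (after the try/except). Output: KGJ

Answer: KGJ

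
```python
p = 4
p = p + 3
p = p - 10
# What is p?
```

Trace:
`p = 4` → p = 4
`p = p + 3` → p = 7
`p = p - 10` → p = -3
So p = -3

Answer: -3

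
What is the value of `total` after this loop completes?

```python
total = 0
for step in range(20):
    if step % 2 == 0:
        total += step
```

Sum of even numbers 0 to 19
`total` takes the values: 0 → 2 → 6 → 12 → 20 → 30 → 42 → 56 → 72 → 90

Answer: 90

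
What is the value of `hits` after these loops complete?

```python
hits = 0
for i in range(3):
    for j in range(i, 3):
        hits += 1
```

Upper triangle: 3 + 2 + ... + 1
`hits` takes the values: 0 → 1 → 2 → 3 → 4 → 5 → 6

Answer: 6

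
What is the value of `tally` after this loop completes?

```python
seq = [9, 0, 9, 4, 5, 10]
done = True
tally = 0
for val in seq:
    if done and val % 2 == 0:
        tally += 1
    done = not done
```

Count even values at even positions
`tally` takes the values: 0

Answer: 0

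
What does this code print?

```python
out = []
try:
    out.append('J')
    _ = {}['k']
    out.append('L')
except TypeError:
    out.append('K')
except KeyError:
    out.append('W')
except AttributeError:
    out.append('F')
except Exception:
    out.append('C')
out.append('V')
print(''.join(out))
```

Execution trace: 'J' (try body) → 'W' (except KeyError) → 'V' (after the try/except). Output: JWV

Answer: JWV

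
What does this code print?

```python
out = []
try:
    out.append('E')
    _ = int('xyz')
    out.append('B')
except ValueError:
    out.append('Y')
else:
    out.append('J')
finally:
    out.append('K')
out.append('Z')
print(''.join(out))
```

Execution trace: 'E' (try body) → 'Y' (except ValueError) → 'K' (finally) → 'Z' (after the try/except). Output: EYKZ

Answer: EYKZ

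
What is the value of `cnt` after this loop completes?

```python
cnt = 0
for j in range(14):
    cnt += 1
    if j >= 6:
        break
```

Loop breaks when j reaches 6, cnt is 7
`cnt` takes the values: 0 → 1 → 2 → 3 → 4 → 5 → 6 → 7

Answer: 7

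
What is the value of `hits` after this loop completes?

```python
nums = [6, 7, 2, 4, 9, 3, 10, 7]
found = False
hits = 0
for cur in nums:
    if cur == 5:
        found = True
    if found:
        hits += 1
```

Count elements after first 5 in [6, 7, 2, 4, 9, 3, 10, 7]
`hits` takes the values: 0

Answer: 0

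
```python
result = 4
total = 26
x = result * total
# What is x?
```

Trace:
`result = 4` → result = 4
`total = 26` → total = 26
`x = result * total` → x = 104
So x = 104

Answer: 104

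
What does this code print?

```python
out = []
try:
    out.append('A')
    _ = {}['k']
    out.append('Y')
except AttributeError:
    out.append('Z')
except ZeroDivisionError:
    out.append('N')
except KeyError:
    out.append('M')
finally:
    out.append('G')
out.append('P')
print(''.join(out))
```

Execution trace: 'A' (try body) → 'M' (except KeyError) → 'G' (finally) → 'P' (after the try/except). Output: AMGP

Answer: AMGP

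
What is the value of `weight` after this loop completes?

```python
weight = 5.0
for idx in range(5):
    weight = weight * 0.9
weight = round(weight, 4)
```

Exponential decay: 5.0 * 0.9^5
`weight` takes the values: 5.0 → 4.5 → 4.05 → 3.645 → 3.2805 → 2.95245 → 2.9525

Answer: 2.9525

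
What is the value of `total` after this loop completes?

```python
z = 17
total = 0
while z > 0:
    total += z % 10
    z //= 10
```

Sum digits of 17
`total` takes the values: 0 → 7 → 8

Answer: 8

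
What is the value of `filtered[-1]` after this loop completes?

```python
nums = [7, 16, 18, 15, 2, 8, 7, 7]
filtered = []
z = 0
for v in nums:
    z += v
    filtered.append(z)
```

Cumulative sum ends at 80
`filtered` takes the values: [] → [7] → [7, 23] → [7, 23, 41] → [7, 23, 41, 56] → [7, 23, 41, 56, 58] → [7, 23, 41, 56, 58, 66] → [7, 23, 41, 56, 58, 66, 73] → [7, 23, 41, 56, 58, 66, 73, 80]
So `filtered[-1]` = 80

Answer: 80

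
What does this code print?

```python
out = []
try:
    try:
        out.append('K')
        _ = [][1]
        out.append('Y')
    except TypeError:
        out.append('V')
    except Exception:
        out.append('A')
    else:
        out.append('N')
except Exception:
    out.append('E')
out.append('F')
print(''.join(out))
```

Execution trace: 'K' (inner try body) → 'A' (inner except Exception) → 'F' (after the try/except). Output: KAF

Answer: KAF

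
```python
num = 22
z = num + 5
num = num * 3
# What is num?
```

Trace:
`num = 22` → num = 22
`z = num + 5` → z = 27
`num = num * 3` → num = 66
So num = 66

Answer: 66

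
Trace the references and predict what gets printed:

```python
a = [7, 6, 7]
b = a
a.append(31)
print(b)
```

Key concept: basic list aliasing.
Step by step:
`a = [7, 6, 7]` → a = [7, 6, 7]
`b = a` → b = [7, 6, 7] (same object as a)
`a.append(31)` → a = [7, 6, 7, 31] (same object as b); b = [7, 6, 7, 31] (same object as a)
`print(b)` → prints [7, 6, 7, 31]

Answer: [7, 6, 7, 31]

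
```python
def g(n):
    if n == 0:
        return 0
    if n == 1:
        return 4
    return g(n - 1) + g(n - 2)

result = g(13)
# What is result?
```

Build up from base cases: g(0)=0, g(1)=4, g(2)=4, g(3)=8, g(4)=12, g(5)=20, g(6)=32, ..., g(13)=932

Answer: 932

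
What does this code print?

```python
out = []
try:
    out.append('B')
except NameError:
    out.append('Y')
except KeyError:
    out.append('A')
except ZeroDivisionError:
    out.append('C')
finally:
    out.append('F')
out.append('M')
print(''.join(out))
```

Execution trace: 'B' (try body, no exception) → 'F' (finally) → 'M' (after the try/except). Output: BFM

Answer: BFM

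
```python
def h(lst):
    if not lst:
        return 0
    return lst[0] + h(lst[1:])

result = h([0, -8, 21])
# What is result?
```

0 + (-8) + 21 + 0 = 13

Answer: 13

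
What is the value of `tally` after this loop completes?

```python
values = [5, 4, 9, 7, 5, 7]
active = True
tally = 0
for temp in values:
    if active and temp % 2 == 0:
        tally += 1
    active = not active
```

Count even values at even positions
`tally` takes the values: 0

Answer: 0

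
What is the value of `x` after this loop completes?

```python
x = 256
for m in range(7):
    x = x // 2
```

Halve 7 times: 256 // 2^7 = 2
`x` takes the values: 256 → 128 → 64 → 32 → 16 → 8 → 4 → 2

Answer: 2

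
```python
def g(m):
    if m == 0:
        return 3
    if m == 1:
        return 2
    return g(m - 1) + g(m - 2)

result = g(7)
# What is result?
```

Build up from base cases: g(0)=3, g(1)=2, g(2)=5, g(3)=7, g(4)=12, g(5)=19, g(6)=31, ..., g(7)=50

Answer: 50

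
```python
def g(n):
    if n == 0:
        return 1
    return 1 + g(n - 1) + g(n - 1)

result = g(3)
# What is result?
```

g(n) = 1 + 2·g(n-1), g(0)=1. Closed form: (1+1)·2^3 - 1 = 15.

Answer: 15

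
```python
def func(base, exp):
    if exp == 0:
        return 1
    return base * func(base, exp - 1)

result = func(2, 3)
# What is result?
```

func(2, 3) = 2 * 2 * 2 = 8

Answer: 8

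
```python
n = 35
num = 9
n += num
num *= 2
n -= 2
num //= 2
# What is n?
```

Trace:
`n = 35` → n = 35
`num = 9` → num = 9
`n += num` → n = 44
`num *= 2` → num = 18
`n -= 2` → n = 42
`num //= 2` → num = 9
So n = 42

Answer: 42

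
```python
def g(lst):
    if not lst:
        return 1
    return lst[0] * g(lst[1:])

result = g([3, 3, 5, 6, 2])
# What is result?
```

Product over [3, 3, 5, 6, 2] = 3 * 3 * 5 * 6 * 2 = 540

Answer: 540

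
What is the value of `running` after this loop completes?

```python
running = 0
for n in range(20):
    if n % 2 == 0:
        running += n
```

Sum of even numbers 0 to 19
`running` takes the values: 0 → 2 → 6 → 12 → 20 → 30 → 42 → 56 → 72 → 90

Answer: 90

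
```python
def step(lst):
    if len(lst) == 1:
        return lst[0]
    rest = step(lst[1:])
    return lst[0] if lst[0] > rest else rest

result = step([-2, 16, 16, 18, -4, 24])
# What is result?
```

Recursive max over [-2, 16, 16, 18, -4, 24] = 24

Answer: 24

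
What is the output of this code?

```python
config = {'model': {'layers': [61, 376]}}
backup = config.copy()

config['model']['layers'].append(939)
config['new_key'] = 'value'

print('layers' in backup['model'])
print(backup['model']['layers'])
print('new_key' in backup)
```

Key concept: shallow copy gotcha with nested dict.
Step by step:
`config = {'model': {'layers': [61, 376]}}` → config = {'model': {'layers': [61, 376]}}
`backup = config.copy()` → backup = {'model': {'layers': [61, 376]}}
`config['model']['layers'].append(939)` → config = {'model': {'layers': [61, 376, 939]}}; backup = {'model': {'layers': [61, 376, 939]}}
`config['new_key'] = 'value'` → config = {'model': {'layers': [61, 376, 939]}, 'new_key': 'value'}
`print('layers' in backup['model'])` → prints True
`print(backup['model']['layers'])` → prints [61, 376, 939]
`print('new_key' in backup)` → prints False

Answer:
True
[61, 376, 939]
False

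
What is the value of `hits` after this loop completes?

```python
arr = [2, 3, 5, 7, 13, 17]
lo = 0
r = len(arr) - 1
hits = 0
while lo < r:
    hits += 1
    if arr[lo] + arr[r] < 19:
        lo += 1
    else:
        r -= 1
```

Steps to find pair summing to 19
`hits` takes the values: 0 → 1 → 2 → 3 → 4 → 5

Answer: 5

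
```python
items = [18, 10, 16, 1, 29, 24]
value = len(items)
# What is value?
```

Trace:
`items = [18, 10, 16, 1, 29, 24]` → items = [18, 10, 16, 1, 29, 24]
`value = len(items)` → value = 6
So value = 6

Answer: 6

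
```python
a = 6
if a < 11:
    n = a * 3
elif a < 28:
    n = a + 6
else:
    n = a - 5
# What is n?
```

Trace:
`a = 6` → a = 6
`if a < 11: ...` → a < 11 is True → n = 18
So n = 18

Answer: 18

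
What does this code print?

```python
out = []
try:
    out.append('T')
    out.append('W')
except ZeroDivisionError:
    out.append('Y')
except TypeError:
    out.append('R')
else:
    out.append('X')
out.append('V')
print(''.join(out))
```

Execution trace: 'T' (try body) → 'W' (try body, no exception) → 'X' (else) → 'V' (after the try/except). Output: TWXV

Answer: TWXV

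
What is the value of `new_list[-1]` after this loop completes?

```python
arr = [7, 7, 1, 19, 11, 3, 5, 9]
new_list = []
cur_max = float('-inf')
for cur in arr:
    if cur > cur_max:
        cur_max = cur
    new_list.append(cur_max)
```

Running max ends at 19
`new_list` takes the values: [] → [7] → [7, 7] → [7, 7, 7] → [7, 7, 7, 19] → [7, 7, 7, 19, 19] → [7, 7, 7, 19, 19, 19] → [7, 7, 7, 19, 19, 19, 19] → [7, 7, 7, 19, 19, 19, 19, 19]
So `new_list[-1]` = 19

Answer: 19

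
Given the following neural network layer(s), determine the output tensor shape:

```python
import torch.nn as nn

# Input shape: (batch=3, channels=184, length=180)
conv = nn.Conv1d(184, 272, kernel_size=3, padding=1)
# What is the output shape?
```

Input: (3, 184, 180) -> Output: (3, 272, 180)

Answer: (3, 272, 180)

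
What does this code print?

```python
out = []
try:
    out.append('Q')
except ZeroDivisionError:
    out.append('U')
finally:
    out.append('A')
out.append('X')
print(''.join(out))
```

Execution trace: 'Q' (try body, no exception) → 'A' (finally) → 'X' (after the try/except). Output: QAX

Answer: QAX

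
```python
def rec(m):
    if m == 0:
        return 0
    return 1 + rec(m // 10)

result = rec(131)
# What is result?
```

Count of digits of 131: 3

Answer: 3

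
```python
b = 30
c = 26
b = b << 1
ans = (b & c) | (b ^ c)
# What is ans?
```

Trace:
`b = 30` → b = 30
`c = 26` → c = 26
`b = b << 1` → b = 60
`ans = (b & c) | (b ^ c)` → ans = 62
So ans = 62

Answer: 62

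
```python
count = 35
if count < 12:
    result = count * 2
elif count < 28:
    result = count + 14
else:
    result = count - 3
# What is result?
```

Trace:
`count = 35` → count = 35
`if count < 12: ...` → count < 12 is False, count < 28 is False, take else branch → result = 32
So result = 32

Answer: 32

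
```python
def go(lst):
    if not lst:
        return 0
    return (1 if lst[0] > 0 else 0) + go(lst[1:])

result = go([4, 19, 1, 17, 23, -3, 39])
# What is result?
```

Count of positive elements in [4, 19, 1, 17, 23, -3, 39] = 6

Answer: 6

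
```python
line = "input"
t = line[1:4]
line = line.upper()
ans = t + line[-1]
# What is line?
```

Trace:
`line = "input"` → line = 'input'
`t = line[1:4]` → t = 'npu'
`line = line.upper()` → line = 'INPUT'
`ans = t + line[-1]` → ans = 'npuT'
So line = 'INPUT'

Answer: 'INPUT'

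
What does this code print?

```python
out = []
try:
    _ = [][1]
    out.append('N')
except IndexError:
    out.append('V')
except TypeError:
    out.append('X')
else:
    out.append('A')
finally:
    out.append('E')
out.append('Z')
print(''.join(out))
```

Execution trace: 'V' (except IndexError) → 'E' (finally) → 'Z' (after the try/except). Output: VEZ

Answer: VEZ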